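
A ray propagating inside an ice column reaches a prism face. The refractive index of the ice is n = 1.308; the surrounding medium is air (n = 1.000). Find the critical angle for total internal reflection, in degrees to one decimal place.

49.9°

sin θ_c = n_air / n = 1.000 / 1.308 = 0.7645.
θ_c = arcsin(0.7645) = 49.86°.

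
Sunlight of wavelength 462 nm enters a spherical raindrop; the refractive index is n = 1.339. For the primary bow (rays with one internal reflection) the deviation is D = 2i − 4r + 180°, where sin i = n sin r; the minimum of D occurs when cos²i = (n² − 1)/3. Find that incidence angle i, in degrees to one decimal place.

cos²i = (1.339² − 1)/3 = (1.79292 − 1)/3 = 0.26431.
cos i = 0.51411, so i = 59.062°.

59.1°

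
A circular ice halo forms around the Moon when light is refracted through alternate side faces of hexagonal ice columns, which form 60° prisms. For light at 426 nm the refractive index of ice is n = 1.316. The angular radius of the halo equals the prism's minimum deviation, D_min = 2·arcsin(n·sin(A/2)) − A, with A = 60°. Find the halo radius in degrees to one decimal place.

n·sin(A/2) = 1.316 × sin 30° = 1.316 × 0.5000 = 0.6580.
D_min = 2·arcsin(0.6580) − 60° = 2 × 41.148° − 60° = 22.295°.

22.3°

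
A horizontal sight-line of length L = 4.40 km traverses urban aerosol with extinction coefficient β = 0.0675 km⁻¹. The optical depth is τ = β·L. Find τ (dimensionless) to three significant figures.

0.297

τ = β·L = 0.0675 × 4.40 = 0.2970.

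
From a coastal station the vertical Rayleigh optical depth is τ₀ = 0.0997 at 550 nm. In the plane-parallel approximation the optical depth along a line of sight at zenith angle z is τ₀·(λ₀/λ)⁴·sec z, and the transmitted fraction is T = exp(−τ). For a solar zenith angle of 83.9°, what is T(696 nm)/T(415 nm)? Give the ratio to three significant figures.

Airmass: sec 83.9° = 9.4105.
τ(696 nm) = 0.0997 × (550/696)⁴ × 9.4105 = 0.0997 × 0.3900 × 9.4105 = 0.3659.
τ(415 nm) = 0.0997 × (550/415)⁴ × 9.4105 = 0.0997 × 3.0850 × 9.4105 = 2.8945.
T(696)/T(415) = exp(τ_B − τ_A) = exp(2.5286) = 12.5358.

12.5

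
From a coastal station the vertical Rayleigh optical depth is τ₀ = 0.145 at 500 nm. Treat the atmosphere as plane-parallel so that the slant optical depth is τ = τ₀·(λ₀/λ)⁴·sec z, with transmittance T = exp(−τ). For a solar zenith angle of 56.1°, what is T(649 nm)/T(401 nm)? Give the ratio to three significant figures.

Airmass: sec 56.1° = 1.7929.
τ(649 nm) = 0.145 × (500/649)⁴ × 1.7929 = 0.145 × 0.3523 × 1.7929 = 0.0916.
τ(401 nm) = 0.145 × (500/401)⁴ × 1.7929 = 0.145 × 2.4171 × 1.7929 = 0.6284.
T(649)/T(401) = exp(τ_B − τ_A) = exp(0.5368) = 1.7105.

1.71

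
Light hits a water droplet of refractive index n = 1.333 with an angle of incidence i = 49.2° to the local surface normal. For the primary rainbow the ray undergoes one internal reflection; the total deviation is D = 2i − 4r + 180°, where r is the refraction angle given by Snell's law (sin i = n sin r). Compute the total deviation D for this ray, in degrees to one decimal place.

sin r = sin 49.2° / 1.333 = 0.7570/1.333 = 0.5679; r = 34.60°.
D = 2·49.2° − 4·34.60° + 180° = 98.40° − 138.41° + 180° = 139.99°.

140.0°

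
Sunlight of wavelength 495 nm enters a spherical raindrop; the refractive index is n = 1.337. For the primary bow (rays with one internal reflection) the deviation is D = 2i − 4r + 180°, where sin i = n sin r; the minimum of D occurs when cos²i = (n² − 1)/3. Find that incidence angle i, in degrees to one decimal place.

59.2°

cos²i = (1.337² − 1)/3 = (1.78757 − 1)/3 = 0.26252.
cos i = 0.51237, so i = 59.178°.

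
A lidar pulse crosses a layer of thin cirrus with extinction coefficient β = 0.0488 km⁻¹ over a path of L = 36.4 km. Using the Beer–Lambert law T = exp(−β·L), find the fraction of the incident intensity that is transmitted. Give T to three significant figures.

0.169

τ = β·L = 0.0488 × 36.4 = 1.7763.
T = exp(−1.7763) = 0.1693.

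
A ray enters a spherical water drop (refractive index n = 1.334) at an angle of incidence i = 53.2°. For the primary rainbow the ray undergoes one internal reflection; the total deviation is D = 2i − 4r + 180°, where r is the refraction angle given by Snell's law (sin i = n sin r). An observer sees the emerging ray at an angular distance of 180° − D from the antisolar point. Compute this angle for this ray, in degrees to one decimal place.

sin r = sin 53.2° / 1.334 = 0.8007/1.334 = 0.6002; r = 36.89°.
D = 2·53.2° − 4·36.89° + 180° = 106.40° − 147.55° + 180° = 138.85°.
Angle from antisolar point = 180° − D = 41.15°.

41.2°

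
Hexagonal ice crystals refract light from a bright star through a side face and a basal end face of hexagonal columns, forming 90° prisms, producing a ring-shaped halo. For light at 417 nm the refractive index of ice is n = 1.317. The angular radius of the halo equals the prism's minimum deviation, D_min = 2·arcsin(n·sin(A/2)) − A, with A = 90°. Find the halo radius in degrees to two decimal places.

47.26°

n·sin(A/2) = 1.317 × sin 45° = 1.317 × 0.7071 = 0.9313.
D_min = 2·arcsin(0.9313) − 90° = 2 × 68.632° − 90° = 47.264°.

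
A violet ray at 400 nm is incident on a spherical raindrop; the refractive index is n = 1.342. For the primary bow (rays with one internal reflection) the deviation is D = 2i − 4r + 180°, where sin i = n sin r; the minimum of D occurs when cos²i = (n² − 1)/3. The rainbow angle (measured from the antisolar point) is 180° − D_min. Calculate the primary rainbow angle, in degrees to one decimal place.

40.8°

cos²i = (1.80096 − 1)/3 = 0.26699; i = arccos(0.51671) = 58.888°.
sin r = sin 58.888°/1.342 = 0.63797; r = 39.641°.
D_min = 2·58.888° − 4·39.641° + 180° = 139.213°.
Rainbow angle = 180° − D_min = 40.787°.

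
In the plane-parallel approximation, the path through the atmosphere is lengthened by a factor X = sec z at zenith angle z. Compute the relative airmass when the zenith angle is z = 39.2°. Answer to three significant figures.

X = sec z = 1/cos 39.2° = 1/0.7749 = 1.2904.

1.29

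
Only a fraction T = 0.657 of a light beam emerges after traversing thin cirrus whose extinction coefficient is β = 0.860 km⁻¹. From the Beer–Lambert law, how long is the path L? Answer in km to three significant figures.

0.488 km

Beer–Lambert: T = exp(−βL) ⇒ L = −ln(T)/β = −ln(0.657)/0.860 = 0.4201/0.860 = 0.4885 km.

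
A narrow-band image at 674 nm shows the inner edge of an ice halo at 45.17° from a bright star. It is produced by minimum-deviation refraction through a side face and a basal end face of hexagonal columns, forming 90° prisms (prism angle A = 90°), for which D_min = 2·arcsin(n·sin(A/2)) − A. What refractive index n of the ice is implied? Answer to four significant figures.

Rearranging: n = sin((D_min + A)/2) / sin(A/2).
(D_min + A)/2 = (45.17° + 90°)/2 = 67.585°.
n = sin 67.585° / sin 45° = 0.9244 / 0.7071 = 1.3074.

1.307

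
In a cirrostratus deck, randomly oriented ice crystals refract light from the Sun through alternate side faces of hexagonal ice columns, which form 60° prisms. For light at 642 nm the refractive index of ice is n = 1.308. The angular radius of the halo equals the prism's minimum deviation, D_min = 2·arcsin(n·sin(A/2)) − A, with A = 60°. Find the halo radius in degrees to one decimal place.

n·sin(A/2) = 1.308 × sin 30° = 1.308 × 0.5000 = 0.6540.
D_min = 2·arcsin(0.6540) − 60° = 2 × 40.844° − 60° = 21.688°.

21.7°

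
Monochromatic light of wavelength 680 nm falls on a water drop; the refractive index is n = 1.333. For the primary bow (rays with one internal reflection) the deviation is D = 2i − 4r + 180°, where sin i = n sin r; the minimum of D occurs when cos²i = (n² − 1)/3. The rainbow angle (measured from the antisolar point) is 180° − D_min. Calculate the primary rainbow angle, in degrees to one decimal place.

cos²i = (1.77689 − 1)/3 = 0.25896; i = arccos(0.50888) = 59.410°.
sin r = sin 59.410°/1.333 = 0.64579; r = 40.225°.
D_min = 2·59.410° − 4·40.225° + 180° = 137.922°.
Rainbow angle = 180° − D_min = 42.078°.

42.1°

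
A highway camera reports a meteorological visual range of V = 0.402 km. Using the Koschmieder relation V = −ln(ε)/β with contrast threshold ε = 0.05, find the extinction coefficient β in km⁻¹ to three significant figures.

β = −ln(0.05) / V = 2.996 / 0.402 = 7.4521 km⁻¹.

7.45 km⁻¹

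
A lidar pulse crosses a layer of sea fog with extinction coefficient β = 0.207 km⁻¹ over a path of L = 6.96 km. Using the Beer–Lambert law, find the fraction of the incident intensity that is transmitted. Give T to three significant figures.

τ = β·L = 0.207 × 6.96 = 1.4407.
T = exp(−1.4407) = 0.2368.

0.237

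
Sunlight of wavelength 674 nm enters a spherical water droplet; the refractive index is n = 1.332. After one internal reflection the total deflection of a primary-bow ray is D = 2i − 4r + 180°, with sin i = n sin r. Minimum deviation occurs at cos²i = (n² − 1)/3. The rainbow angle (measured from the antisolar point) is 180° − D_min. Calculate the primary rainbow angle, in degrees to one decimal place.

42.2°

cos²i = (1.77422 − 1)/3 = 0.25807; i = arccos(0.50801) = 59.469°.
sin r = sin 59.469°/1.332 = 0.64666; r = 40.290°.
D_min = 2·59.469° − 4·40.290° + 180° = 137.776°.
Rainbow angle = 180° − D_min = 42.224°.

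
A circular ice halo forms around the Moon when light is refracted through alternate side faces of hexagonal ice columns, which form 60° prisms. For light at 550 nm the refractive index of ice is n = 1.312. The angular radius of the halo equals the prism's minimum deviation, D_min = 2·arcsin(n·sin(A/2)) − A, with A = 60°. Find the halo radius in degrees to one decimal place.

22.0°

n·sin(A/2) = 1.312 × sin 30° = 1.312 × 0.5000 = 0.6560.
D_min = 2·arcsin(0.6560) − 60° = 2 × 40.996° − 60° = 21.991°.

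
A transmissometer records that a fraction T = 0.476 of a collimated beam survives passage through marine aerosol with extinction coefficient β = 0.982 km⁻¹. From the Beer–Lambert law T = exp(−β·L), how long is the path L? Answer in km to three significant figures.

Beer–Lambert: T = exp(−βL) ⇒ L = −ln(T)/β = −ln(0.476)/0.982 = 0.7423/0.982 = 0.7559 km.

0.756 km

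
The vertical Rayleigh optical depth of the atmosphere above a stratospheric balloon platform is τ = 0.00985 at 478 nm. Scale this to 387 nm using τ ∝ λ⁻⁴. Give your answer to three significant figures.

τ(387 nm) = τ(478 nm) × (478/387)⁴ = 0.00985 × (1.2351)⁴ = 0.00985 × 2.3274 = 0.0229.

0.0229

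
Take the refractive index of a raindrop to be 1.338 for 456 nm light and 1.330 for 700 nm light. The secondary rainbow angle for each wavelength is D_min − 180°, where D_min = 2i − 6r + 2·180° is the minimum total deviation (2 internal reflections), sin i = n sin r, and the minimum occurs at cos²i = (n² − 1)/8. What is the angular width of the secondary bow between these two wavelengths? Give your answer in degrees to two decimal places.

At 456 nm (n = 1.338): cos²i = 0.09878 → i = 71.682°, r = 45.195°, D_min = 232.193°, rainbow angle = 52.193°.
At 700 nm (n = 1.330): cos²i = 0.09611 → i = 71.940°, r = 45.630°, D_min = 230.101°, rainbow angle = 50.101°.
Angular width = |52.193° − 50.101°| = 2.092°.

2.09°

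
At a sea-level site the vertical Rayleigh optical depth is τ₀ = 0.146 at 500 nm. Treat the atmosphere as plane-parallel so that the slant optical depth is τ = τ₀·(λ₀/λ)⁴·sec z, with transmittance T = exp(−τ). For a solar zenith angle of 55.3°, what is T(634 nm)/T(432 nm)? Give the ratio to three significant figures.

Airmass: sec 55.3° = 1.7566.
τ(634 nm) = 0.146 × (500/634)⁴ × 1.7566 = 0.146 × 0.3868 × 1.7566 = 0.0992.
τ(432 nm) = 0.146 × (500/432)⁴ × 1.7566 = 0.146 × 1.7945 × 1.7566 = 0.4602.
T(634)/T(432) = exp(τ_B − τ_A) = exp(0.3610) = 1.4348.

1.43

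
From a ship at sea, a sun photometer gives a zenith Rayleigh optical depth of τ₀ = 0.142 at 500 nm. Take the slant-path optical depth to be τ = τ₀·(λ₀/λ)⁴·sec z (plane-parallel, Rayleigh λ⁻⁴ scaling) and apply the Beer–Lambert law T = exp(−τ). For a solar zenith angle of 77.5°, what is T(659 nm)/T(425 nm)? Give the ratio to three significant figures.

Airmass: sec 77.5° = 4.6202.
τ(659 nm) = 0.142 × (500/659)⁴ × 4.6202 = 0.142 × 0.3314 × 4.6202 = 0.2174.
τ(425 nm) = 0.142 × (500/425)⁴ × 4.6202 = 0.142 × 1.9157 × 4.6202 = 1.2568.
T(659)/T(425) = exp(τ_B − τ_A) = exp(1.0394) = 2.8276.

2.83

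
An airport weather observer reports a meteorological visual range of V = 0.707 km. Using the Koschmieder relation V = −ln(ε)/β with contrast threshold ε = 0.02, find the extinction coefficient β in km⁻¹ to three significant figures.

5.53 km⁻¹

β = −ln(0.02) / V = 3.912 / 0.707 = 5.5333 km⁻¹.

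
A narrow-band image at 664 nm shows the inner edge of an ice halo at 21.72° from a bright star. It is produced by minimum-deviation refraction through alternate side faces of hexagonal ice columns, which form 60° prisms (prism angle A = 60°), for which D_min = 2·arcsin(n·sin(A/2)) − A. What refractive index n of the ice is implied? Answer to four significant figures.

Rearranging: n = sin((D_min + A)/2) / sin(A/2).
(D_min + A)/2 = (21.72° + 60°)/2 = 40.860°.
n = sin 40.860° / sin 30° = 0.6542 / 0.5000 = 1.3084.

1.308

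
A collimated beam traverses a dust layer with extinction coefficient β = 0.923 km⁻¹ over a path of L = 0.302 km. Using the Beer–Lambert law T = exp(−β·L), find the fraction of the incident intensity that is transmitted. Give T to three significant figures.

0.757

τ = β·L = 0.923 × 0.302 = 0.2787.
T = exp(−0.2787) = 0.7567.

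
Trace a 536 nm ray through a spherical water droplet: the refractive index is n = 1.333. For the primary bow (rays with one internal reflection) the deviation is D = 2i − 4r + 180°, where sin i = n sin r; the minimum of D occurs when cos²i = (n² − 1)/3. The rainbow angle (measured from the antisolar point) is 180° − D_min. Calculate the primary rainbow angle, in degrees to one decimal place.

cos²i = (1.77689 − 1)/3 = 0.25896; i = arccos(0.50888) = 59.410°.
sin r = sin 59.410°/1.333 = 0.64579; r = 40.225°.
D_min = 2·59.410° − 4·40.225° + 180° = 137.922°.
Rainbow angle = 180° − D_min = 42.078°.

42.1°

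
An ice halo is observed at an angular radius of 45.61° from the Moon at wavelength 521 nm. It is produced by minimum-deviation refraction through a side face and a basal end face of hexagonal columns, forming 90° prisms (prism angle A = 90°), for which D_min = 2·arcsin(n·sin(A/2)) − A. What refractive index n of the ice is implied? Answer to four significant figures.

Rearranging: n = sin((D_min + A)/2) / sin(A/2).
(D_min + A)/2 = (45.61° + 90°)/2 = 67.805°.
n = sin 67.805° / sin 45° = 0.9259 / 0.7071 = 1.3094.

1.309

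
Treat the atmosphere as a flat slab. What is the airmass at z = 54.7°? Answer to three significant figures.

X = sec z = 1/cos 54.7° = 1/0.5779 = 1.7305.

1.73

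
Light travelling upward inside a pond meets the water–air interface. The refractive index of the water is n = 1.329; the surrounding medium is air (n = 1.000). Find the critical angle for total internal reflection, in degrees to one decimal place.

sin θ_c = n_air / n = 1.000 / 1.329 = 0.7524.
θ_c = arcsin(0.7524) = 48.80°.

48.8°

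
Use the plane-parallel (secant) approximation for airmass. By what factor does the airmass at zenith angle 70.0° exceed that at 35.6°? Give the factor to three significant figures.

2.38

X(70.0°)/X(35.6°) = sec 70.0° / sec 35.6° = cos 35.6° / cos 70.0° = 0.8131/0.3420 = 2.3773.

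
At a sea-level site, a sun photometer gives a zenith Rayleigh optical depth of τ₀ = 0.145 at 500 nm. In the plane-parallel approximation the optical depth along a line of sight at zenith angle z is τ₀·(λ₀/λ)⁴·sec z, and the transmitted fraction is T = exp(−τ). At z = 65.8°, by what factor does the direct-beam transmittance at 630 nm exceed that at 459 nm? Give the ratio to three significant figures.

Airmass: sec 65.8° = 2.4395.
τ(630 nm) = 0.145 × (500/630)⁴ × 2.4395 = 0.145 × 0.3968 × 2.4395 = 0.1403.
τ(459 nm) = 0.145 × (500/459)⁴ × 2.4395 = 0.145 × 1.4081 × 2.4395 = 0.4981.
T(630)/T(459) = exp(τ_B − τ_A) = exp(0.3577) = 1.4301.

1.43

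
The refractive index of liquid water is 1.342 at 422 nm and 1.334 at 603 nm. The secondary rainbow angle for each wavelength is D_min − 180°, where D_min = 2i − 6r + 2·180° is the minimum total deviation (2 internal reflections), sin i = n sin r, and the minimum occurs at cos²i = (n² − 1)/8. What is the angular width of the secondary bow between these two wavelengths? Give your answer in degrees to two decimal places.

At 422 nm (n = 1.342): cos²i = 0.10012 → i = 71.554°, r = 44.981°, D_min = 233.222°, rainbow angle = 53.222°.
At 603 nm (n = 1.334): cos²i = 0.09744 → i = 71.810°, r = 45.411°, D_min = 231.153°, rainbow angle = 51.153°.
Angular width = |53.222° − 51.153°| = 2.070°.

2.07°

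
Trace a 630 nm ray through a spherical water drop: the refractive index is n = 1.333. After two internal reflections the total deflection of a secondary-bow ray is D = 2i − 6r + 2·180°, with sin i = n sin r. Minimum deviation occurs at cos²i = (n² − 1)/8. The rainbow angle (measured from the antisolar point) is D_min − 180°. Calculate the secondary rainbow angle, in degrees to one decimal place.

50.9°

cos²i = (1.77689 − 1)/8 = 0.09711; i = arccos(0.31163) = 71.843°.
sin r = sin 71.843°/1.333 = 0.71283; r = 45.466°.
D_min = 2·71.843° − 6·45.466° + 360° = 230.891°.
Rainbow angle = D_min − 180° = 50.891°.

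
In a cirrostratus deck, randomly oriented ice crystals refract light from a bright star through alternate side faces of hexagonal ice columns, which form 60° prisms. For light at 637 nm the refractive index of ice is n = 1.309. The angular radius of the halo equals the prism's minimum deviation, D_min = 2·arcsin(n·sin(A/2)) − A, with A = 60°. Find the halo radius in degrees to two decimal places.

21.76°

n·sin(A/2) = 1.309 × sin 30° = 1.309 × 0.5000 = 0.6545.
D_min = 2·arcsin(0.6545) − 60° = 2 × 40.882° − 60° = 21.763°.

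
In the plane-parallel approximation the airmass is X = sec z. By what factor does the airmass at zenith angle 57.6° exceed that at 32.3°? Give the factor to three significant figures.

1.58

X(57.6°)/X(32.3°) = sec 57.6° / sec 32.3° = cos 32.3° / cos 57.6° = 0.8453/0.5358 = 1.5775.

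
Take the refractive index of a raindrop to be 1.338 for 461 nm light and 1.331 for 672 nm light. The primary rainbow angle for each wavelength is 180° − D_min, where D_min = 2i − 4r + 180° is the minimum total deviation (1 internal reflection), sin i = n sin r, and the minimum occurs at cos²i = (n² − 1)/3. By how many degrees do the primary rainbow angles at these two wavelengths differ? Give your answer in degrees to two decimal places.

At 461 nm (n = 1.338): cos²i = 0.26341 → i = 59.120°, r = 39.899°, D_min = 138.643°, rainbow angle = 41.357°.
At 672 nm (n = 1.331): cos²i = 0.25719 → i = 59.527°, r = 40.356°, D_min = 137.630°, rainbow angle = 42.370°.
Angular width = |41.357° − 42.370°| = 1.013°.

1.01°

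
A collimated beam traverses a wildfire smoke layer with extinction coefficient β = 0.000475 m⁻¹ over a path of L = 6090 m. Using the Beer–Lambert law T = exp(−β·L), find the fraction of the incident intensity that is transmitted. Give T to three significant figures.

0.0554

τ = β·L = 0.000475 × 6090 = 2.8927.
T = exp(−2.8927) = 0.0554.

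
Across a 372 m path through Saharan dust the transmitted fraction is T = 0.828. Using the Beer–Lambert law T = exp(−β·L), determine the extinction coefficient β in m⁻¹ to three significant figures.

0.000507 m⁻¹

Beer–Lambert: T = exp(−βL) ⇒ β = −ln(T)/L = −ln(0.828)/372 = 0.1887/372 = 0.0005074 m⁻¹.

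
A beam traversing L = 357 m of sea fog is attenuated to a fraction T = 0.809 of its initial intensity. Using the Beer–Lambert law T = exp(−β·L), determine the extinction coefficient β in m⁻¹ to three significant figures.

Beer–Lambert: T = exp(−βL) ⇒ β = −ln(T)/L = −ln(0.809)/357 = 0.2120/357 = 0.0005937 m⁻¹.

0.000594 m⁻¹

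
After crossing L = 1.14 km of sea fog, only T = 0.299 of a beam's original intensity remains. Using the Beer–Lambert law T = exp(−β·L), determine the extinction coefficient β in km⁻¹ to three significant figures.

Beer–Lambert: T = exp(−βL) ⇒ β = −ln(T)/L = −ln(0.299)/1.14 = 1.2073/1.14 = 1.059 km⁻¹.

1.06 km⁻¹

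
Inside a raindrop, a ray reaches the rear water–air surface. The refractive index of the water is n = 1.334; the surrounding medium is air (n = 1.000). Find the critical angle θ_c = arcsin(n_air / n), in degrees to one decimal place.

48.6°

sin θ_c = n_air / n = 1.000 / 1.334 = 0.7496.
θ_c = arcsin(0.7496) = 48.56°.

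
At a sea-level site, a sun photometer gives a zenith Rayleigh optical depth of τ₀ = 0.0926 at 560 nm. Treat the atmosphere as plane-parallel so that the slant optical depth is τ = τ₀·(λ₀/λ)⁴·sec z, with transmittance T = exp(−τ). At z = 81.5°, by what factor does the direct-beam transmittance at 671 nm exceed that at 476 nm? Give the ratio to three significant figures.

Airmass: sec 81.5° = 6.7655.
τ(671 nm) = 0.0926 × (560/671)⁴ × 6.7655 = 0.0926 × 0.4851 × 6.7655 = 0.3039.
τ(476 nm) = 0.0926 × (560/476)⁴ × 6.7655 = 0.0926 × 1.9157 × 6.7655 = 1.2001.
T(671)/T(476) = exp(τ_B − τ_A) = exp(0.8962) = 2.4503.

2.45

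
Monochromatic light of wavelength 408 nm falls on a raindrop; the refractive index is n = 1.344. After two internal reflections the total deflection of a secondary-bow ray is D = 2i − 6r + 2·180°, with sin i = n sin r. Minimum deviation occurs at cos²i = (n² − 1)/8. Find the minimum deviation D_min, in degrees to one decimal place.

cos²i = (1.80634 − 1)/8 = 0.10079; i = arccos(0.31748) = 71.490°.
sin r = sin 71.490°/1.344 = 0.70555; r = 44.874°.
D_min = 2·71.490° − 6·44.874° + 360° = 233.733°.

233.7°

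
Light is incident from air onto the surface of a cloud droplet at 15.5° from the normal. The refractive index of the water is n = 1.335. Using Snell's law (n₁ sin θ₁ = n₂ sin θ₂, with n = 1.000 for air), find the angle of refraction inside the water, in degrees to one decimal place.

11.5°

Snell: sin θ_r = sin θ_i / n = sin 15.5° / 1.335 = 0.2672 / 1.335 = 0.2002.
θ_r = arcsin(0.2002) = 11.55°.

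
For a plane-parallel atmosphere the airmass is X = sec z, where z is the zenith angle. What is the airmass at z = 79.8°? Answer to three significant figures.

5.65

X = sec z = 1/cos 79.8° = 1/0.1771 = 5.6470.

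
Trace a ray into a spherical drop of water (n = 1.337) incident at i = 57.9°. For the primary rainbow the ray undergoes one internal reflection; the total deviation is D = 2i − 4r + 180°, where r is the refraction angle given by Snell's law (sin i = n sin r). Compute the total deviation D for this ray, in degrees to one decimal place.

138.5°

sin r = sin 57.9° / 1.337 = 0.8471/1.337 = 0.6336; r = 39.32°.
D = 2·57.9° − 4·39.32° + 180° = 115.80° − 157.26° + 180° = 138.54°.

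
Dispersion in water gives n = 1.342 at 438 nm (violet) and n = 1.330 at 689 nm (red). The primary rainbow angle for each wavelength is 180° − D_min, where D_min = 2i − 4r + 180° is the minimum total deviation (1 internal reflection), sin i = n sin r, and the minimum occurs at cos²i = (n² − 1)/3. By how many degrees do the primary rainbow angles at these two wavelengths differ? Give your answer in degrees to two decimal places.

1.73°

At 438 nm (n = 1.342): cos²i = 0.26699 → i = 58.888°, r = 39.641°, D_min = 139.213°, rainbow angle = 40.787°.
At 689 nm (n = 1.330): cos²i = 0.25630 → i = 59.585°, r = 40.422°, D_min = 137.484°, rainbow angle = 42.516°.
Angular width = |40.787° − 42.516°| = 1.729°.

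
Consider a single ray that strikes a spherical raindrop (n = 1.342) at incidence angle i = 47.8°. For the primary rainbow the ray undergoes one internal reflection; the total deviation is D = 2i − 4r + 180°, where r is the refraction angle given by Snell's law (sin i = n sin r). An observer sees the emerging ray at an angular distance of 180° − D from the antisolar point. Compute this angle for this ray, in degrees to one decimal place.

sin r = sin 47.8° / 1.342 = 0.7408/1.342 = 0.5520; r = 33.51°.
D = 2·47.8° − 4·33.51° + 180° = 95.60° − 134.02° + 180° = 141.58°.
Angle from antisolar point = 180° − D = 38.42°.

38.4°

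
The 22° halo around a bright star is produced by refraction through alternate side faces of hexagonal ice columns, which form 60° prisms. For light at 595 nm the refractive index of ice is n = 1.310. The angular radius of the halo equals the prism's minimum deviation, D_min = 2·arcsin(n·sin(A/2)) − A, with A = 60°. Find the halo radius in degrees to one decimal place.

n·sin(A/2) = 1.310 × sin 30° = 1.310 × 0.5000 = 0.6550.
D_min = 2·arcsin(0.6550) − 60° = 2 × 40.920° − 60° = 21.839°.

21.8°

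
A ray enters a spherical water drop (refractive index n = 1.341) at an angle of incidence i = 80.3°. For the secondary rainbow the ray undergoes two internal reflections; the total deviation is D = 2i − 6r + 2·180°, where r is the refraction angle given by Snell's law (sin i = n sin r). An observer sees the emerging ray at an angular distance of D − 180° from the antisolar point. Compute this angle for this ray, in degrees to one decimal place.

sin r = sin 80.3° / 1.341 = 0.9857/1.341 = 0.7351; r = 47.31°.
D = 2·80.3° − 6·47.31° + 2·180° = 160.60° − 283.87° + 360° = 236.73°.
Angle from antisolar point = D − 180° = 56.73°.

56.7°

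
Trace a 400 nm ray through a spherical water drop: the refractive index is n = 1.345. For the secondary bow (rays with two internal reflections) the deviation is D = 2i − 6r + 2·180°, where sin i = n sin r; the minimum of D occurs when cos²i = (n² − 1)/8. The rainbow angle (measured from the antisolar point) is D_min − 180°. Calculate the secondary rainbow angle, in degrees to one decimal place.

cos²i = (1.80902 − 1)/8 = 0.10113; i = arccos(0.31801) = 71.458°.
sin r = sin 71.458°/1.345 = 0.70490; r = 44.821°.
D_min = 2·71.458° − 6·44.821° + 360° = 233.987°.
Rainbow angle = D_min − 180° = 53.987°.

54.0°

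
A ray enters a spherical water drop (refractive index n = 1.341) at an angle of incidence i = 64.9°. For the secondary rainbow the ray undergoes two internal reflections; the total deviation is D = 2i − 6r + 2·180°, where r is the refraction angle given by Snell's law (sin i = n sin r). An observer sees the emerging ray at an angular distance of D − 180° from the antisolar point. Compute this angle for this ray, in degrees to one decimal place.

sin r = sin 64.9° / 1.341 = 0.9056/1.341 = 0.6753; r = 42.48°.
D = 2·64.9° − 6·42.48° + 2·180° = 129.80° − 254.86° + 360° = 234.94°.
Angle from antisolar point = D − 180° = 54.94°.

54.9°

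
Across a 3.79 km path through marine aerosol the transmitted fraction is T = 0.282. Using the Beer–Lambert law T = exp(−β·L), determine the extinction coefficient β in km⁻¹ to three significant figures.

0.334 km⁻¹

Beer–Lambert: T = exp(−βL) ⇒ β = −ln(T)/L = −ln(0.282)/3.79 = 1.2658/3.79 = 0.334 km⁻¹.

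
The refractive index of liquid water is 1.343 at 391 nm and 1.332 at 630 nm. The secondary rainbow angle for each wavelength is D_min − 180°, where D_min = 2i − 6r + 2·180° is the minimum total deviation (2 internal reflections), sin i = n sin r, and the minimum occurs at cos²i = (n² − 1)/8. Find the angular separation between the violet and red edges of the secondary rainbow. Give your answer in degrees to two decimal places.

At 391 nm (n = 1.343): cos²i = 0.10046 → i = 71.522°, r = 44.928°, D_min = 233.478°, rainbow angle = 53.478°.
At 630 nm (n = 1.332): cos²i = 0.09678 → i = 71.875°, r = 45.520°, D_min = 230.628°, rainbow angle = 50.628°.
Angular width = |53.478° − 50.628°| = 2.849°.

2.85°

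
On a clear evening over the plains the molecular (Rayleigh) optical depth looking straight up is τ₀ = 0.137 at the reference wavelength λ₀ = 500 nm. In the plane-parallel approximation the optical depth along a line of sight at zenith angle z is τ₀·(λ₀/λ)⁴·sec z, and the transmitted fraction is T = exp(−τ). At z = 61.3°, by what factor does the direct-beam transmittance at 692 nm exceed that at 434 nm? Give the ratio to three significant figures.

1.53

Airmass: sec 61.3° = 2.0824.
τ(692 nm) = 0.137 × (500/692)⁴ × 2.0824 = 0.137 × 0.2726 × 2.0824 = 0.0778.
τ(434 nm) = 0.137 × (500/434)⁴ × 2.0824 = 0.137 × 1.7617 × 2.0824 = 0.5026.
T(692)/T(434) = exp(τ_B − τ_A) = exp(0.4248) = 1.5293.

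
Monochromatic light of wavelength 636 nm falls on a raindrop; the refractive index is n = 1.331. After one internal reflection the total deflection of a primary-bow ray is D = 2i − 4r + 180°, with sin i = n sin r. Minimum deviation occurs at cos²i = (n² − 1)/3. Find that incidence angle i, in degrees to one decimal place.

59.5°

cos²i = (1.331² − 1)/3 = (1.77156 − 1)/3 = 0.25719.
cos i = 0.50714, so i = 59.527°.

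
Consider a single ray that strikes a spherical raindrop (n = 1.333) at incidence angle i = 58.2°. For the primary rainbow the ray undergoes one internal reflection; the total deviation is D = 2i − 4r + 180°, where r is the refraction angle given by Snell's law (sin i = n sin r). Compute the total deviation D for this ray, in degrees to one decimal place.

138.0°

sin r = sin 58.2° / 1.333 = 0.8499/1.333 = 0.6376; r = 39.61°.
D = 2·58.2° − 4·39.61° + 180° = 116.40° − 158.45° + 180° = 137.95°.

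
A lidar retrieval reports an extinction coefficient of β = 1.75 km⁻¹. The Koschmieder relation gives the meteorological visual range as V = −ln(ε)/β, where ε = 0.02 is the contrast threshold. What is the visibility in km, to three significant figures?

V = −ln(0.02) / 1.75 = 3.912 / 1.75 = 2.2354 km.

2.24 km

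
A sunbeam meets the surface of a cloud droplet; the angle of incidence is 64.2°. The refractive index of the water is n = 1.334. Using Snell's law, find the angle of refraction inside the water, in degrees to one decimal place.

Snell: sin θ_r = sin θ_i / n = sin 64.2° / 1.334 = 0.9003 / 1.334 = 0.6749.
θ_r = arcsin(0.6749) = 42.45°.

42.4°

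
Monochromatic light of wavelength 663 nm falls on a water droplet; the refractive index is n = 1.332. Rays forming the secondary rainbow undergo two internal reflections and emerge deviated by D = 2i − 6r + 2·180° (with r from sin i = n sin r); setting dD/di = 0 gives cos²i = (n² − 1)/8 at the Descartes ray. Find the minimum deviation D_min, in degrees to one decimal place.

cos²i = (1.77422 − 1)/8 = 0.09678; i = arccos(0.31109) = 71.875°.
sin r = sin 71.875°/1.332 = 0.71350; r = 45.520°.
D_min = 2·71.875° − 6·45.520° + 360° = 230.628°.

230.6°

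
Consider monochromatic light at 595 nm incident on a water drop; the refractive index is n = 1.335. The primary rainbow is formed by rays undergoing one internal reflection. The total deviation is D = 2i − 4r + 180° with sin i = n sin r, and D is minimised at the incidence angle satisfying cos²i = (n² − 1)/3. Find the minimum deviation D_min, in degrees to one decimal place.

138.2°

cos²i = (1.78222 − 1)/3 = 0.26074; i = arccos(0.51063) = 59.294°.
sin r = sin 59.294°/1.335 = 0.64405; r = 40.094°.
D_min = 2·59.294° − 4·40.094° + 180° = 138.212°.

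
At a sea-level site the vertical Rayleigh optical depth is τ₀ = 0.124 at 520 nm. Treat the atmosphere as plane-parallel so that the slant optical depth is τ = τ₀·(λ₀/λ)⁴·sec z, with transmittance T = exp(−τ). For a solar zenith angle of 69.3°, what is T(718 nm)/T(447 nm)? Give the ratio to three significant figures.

1.73

Airmass: sec 69.3° = 2.8291.
τ(718 nm) = 0.124 × (520/718)⁴ × 2.8291 = 0.124 × 0.2751 × 2.8291 = 0.0965.
τ(447 nm) = 0.124 × (520/447)⁴ × 2.8291 = 0.124 × 1.8314 × 2.8291 = 0.6425.
T(718)/T(447) = exp(τ_B − τ_A) = exp(0.5459) = 1.7262.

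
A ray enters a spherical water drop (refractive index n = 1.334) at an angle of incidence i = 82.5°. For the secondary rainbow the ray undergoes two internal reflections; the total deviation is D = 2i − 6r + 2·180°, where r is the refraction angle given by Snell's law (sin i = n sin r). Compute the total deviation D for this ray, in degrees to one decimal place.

237.0°

sin r = sin 82.5° / 1.334 = 0.9914/1.334 = 0.7432; r = 48.01°.
D = 2·82.5° − 6·48.01° + 2·180° = 165.00° − 288.03° + 360° = 236.97°.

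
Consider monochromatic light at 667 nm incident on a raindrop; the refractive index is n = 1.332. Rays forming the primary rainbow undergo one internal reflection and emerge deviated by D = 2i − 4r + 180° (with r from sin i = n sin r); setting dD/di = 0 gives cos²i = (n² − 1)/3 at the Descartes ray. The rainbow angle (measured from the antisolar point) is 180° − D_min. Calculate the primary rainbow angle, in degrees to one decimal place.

cos²i = (1.77422 − 1)/3 = 0.25807; i = arccos(0.50801) = 59.469°.
sin r = sin 59.469°/1.332 = 0.64666; r = 40.290°.
D_min = 2·59.469° − 4·40.290° + 180° = 137.776°.
Rainbow angle = 180° − D_min = 42.224°.

42.2°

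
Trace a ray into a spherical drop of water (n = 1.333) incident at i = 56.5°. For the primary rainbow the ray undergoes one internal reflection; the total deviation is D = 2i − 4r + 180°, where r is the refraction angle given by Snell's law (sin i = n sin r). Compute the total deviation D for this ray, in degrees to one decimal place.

sin r = sin 56.5° / 1.333 = 0.8339/1.333 = 0.6256; r = 38.72°.
D = 2·56.5° − 4·38.72° + 180° = 113.00° − 154.90° + 180° = 138.10°.

138.1°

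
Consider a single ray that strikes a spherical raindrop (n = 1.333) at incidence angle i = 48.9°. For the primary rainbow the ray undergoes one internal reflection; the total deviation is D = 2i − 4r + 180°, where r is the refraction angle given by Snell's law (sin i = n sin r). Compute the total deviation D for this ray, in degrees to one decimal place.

sin r = sin 48.9° / 1.333 = 0.7536/1.333 = 0.5653; r = 34.42°.
D = 2·48.9° − 4·34.42° + 180° = 97.80° − 137.70° + 180° = 140.10°.

140.1°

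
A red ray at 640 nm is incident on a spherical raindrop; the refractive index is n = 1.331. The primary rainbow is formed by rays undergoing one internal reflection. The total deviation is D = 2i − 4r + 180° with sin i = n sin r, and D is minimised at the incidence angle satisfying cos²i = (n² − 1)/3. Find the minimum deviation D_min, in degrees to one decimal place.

cos²i = (1.77156 − 1)/3 = 0.25719; i = arccos(0.50714) = 59.527°.
sin r = sin 59.527°/1.331 = 0.64753; r = 40.356°.
D_min = 2·59.527° − 4·40.356° + 180° = 137.630°.

137.6°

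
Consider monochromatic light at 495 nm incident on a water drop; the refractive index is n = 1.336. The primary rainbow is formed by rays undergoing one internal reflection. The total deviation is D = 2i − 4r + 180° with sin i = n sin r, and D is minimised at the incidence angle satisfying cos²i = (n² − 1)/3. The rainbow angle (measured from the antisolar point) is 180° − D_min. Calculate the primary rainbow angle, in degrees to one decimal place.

cos²i = (1.78490 − 1)/3 = 0.26163; i = arccos(0.51150) = 59.236°.
sin r = sin 59.236°/1.336 = 0.64318; r = 40.029°.
D_min = 2·59.236° − 4·40.029° + 180° = 138.356°.
Rainbow angle = 180° − D_min = 41.644°.

41.6°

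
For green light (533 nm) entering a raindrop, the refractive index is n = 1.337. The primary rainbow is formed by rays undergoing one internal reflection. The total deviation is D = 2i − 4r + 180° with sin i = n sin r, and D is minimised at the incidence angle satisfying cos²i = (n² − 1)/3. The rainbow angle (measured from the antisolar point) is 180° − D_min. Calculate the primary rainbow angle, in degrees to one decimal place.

cos²i = (1.78757 − 1)/3 = 0.26252; i = arccos(0.51237) = 59.178°.
sin r = sin 59.178°/1.337 = 0.64231; r = 39.964°.
D_min = 2·59.178° − 4·39.964° + 180° = 138.500°.
Rainbow angle = 180° − D_min = 41.500°.

41.5°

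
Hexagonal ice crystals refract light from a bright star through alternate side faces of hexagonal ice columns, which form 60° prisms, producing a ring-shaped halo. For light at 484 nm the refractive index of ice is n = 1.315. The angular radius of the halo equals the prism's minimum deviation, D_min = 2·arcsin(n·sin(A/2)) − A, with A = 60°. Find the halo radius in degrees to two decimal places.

22.22°

n·sin(A/2) = 1.315 × sin 30° = 1.315 × 0.5000 = 0.6575.
D_min = 2·arcsin(0.6575) − 60° = 2 × 41.109° − 60° = 22.219°.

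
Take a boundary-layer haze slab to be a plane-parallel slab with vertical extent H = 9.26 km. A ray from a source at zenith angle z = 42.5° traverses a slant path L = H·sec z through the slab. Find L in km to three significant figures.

sec z = 1/cos 42.5° = 1.3563.
L = 9.26 × 1.3563 = 12.560 km.

12.6 km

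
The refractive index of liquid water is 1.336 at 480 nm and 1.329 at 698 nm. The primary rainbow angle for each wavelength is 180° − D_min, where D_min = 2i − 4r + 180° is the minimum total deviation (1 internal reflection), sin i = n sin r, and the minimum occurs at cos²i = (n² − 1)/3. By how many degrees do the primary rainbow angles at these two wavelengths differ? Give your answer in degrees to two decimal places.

1.02°

At 480 nm (n = 1.336): cos²i = 0.26163 → i = 59.236°, r = 40.029°, D_min = 138.356°, rainbow angle = 41.644°.
At 698 nm (n = 1.329): cos²i = 0.25541 → i = 59.643°, r = 40.487°, D_min = 137.337°, rainbow angle = 42.663°.
Angular width = |41.644° − 42.663°| = 1.020°.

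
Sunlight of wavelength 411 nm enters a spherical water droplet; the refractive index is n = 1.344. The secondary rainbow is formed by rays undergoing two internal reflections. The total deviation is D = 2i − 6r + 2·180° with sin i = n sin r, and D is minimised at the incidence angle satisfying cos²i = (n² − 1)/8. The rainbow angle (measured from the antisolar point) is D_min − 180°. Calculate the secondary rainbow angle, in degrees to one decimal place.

cos²i = (1.80634 − 1)/8 = 0.10079; i = arccos(0.31748) = 71.490°.
sin r = sin 71.490°/1.344 = 0.70555; r = 44.874°.
D_min = 2·71.490° − 6·44.874° + 360° = 233.733°.
Rainbow angle = D_min − 180° = 53.733°.

53.7°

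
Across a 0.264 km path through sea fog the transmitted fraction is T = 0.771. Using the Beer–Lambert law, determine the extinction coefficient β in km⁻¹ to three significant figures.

0.985 km⁻¹

Beer–Lambert: T = exp(−βL) ⇒ β = −ln(T)/L = −ln(0.771)/0.264 = 0.2601/0.264 = 0.9851 km⁻¹.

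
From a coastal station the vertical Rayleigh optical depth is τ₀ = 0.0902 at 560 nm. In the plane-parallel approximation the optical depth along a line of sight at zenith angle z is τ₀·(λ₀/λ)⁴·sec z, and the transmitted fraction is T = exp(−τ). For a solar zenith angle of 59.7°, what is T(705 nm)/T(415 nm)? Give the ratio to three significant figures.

1.68

Airmass: sec 59.7° = 1.9821.
τ(705 nm) = 0.0902 × (560/705)⁴ × 1.9821 = 0.0902 × 0.3981 × 1.9821 = 0.0712.
τ(415 nm) = 0.0902 × (560/415)⁴ × 1.9821 = 0.0902 × 3.3156 × 1.9821 = 0.5928.
T(705)/T(415) = exp(τ_B − τ_A) = exp(0.5216) = 1.6847.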